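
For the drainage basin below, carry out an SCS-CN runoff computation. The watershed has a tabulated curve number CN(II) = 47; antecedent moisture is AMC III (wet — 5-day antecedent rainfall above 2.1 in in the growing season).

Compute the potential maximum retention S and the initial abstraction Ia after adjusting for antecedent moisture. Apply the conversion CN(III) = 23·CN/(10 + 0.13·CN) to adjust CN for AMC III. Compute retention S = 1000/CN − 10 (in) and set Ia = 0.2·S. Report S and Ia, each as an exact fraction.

Wet (AMC III): CN(III) = 23·47/(10 + 0.13·47) = 1081/(1611/100) = 108100/1611 ≈ 67.101
Retention S: 1000/CN − 10 with CN=67.101 → S = 5300/1081 ≈ 4.903 in
Ia = 0.2S: 0.2·4.903 = 0.981 in (exactly 1060/1081)

S = 5300/1081 in ≈ 4.903 in; Ia = 1060/1081 in ≈ 0.981 in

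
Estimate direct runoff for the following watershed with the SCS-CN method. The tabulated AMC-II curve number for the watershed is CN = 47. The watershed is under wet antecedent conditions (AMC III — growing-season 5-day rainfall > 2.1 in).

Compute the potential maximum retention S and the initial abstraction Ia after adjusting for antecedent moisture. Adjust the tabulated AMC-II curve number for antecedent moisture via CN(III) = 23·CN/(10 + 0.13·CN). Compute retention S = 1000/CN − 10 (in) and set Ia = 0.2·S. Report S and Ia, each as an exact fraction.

Wet (AMC III): CN(III) = 23·47/(10 + 0.13·47) = 1081/(1611/100) = 108100/1611 ≈ 67.101
Max retention: S = 1000/(108100/1611) − 10 = 5300/1081 in (≈ 4.903 in)
Initial abstraction Ia = S/5 = (5300/1081)/5 = 1060/1081 ≈ 0.981 in

S = 5300/1081 in ≈ 4.903 in; Ia = 1060/1081 in ≈ 0.981 in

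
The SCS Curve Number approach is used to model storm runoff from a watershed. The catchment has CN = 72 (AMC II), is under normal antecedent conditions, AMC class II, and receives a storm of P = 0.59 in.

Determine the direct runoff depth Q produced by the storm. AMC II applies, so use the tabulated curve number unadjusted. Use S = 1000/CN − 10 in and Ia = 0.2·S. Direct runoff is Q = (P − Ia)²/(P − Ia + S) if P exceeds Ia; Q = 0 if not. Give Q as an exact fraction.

Average conditions: CN = 72 (no AMC adjustment).
Max retention: S = 1000/72 − 10 = 35/9 in (≈ 3.889 in)
Ia = 0.2S: 0.2·3.889 = 0.778 in (exactly 7/9)
P = 0.590 ≤ Ia = 0.778 in: entire storm abstracted, Q = 0.

Q = 0 in ≈ 0.000 in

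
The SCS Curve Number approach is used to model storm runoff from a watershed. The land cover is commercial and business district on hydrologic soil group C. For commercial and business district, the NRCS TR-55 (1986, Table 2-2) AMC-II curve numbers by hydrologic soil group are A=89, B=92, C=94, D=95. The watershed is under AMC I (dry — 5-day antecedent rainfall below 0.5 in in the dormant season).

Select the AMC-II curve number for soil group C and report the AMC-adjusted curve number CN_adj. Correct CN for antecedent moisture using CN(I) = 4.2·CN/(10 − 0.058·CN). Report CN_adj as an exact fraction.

CN_adj = 32900/379 ≈ 86.807

NRCS table: commercial and business district, soil group C → CN(II) = 94
Adjust CN=94 to AMC I: 4.2·94/(10 − 0.058·94) → (1974/5) ÷ (1137/250) = 32900/379 ≈ 86.807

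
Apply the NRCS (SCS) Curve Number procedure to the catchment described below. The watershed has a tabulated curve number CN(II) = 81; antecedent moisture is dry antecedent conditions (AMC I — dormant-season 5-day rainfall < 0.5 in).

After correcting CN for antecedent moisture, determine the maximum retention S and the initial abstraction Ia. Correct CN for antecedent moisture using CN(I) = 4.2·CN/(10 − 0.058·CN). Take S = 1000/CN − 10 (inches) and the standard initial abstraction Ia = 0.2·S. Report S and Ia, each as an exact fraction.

S = 9500/1701 in ≈ 5.585 in; Ia = 1900/1701 in ≈ 1.117 in

Dry (AMC I): CN(I) = 4.2·81/(10 − 0.058·81) = (1701/5)/(2651/500) = 170100/2651 ≈ 64.164
Retention S: 1000/CN − 10 with CN=64.164 → S = 9500/1701 ≈ 5.585 in
Ia = 0.2S: 0.2·5.585 = 1.117 in (exactly 1900/1701)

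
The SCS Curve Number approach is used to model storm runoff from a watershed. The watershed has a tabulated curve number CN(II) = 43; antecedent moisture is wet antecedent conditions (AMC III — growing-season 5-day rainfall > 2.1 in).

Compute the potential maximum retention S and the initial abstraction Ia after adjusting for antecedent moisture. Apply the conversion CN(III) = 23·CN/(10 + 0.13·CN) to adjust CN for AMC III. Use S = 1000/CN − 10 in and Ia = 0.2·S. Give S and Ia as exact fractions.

S = 5700/989 in ≈ 5.763 in; Ia = 1140/989 in ≈ 1.153 in

Wet (AMC III): CN(III) = 23·43/(10 + 0.13·43) = 989/(1559/100) = 98900/1559 ≈ 63.438
Max retention: S = 1000/(98900/1559) − 10 = 5700/989 in (≈ 5.763 in)
Ia = 0.2S: 0.2·5.763 = 1.153 in (exactly 1140/989)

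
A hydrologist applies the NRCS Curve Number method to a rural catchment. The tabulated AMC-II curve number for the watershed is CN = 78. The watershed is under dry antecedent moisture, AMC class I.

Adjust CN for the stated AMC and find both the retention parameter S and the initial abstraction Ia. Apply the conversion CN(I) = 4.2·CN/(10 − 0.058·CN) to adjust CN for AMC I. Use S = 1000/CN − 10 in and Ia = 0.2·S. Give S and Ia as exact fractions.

S = 5500/819 in ≈ 6.716 in; Ia = 1100/819 in ≈ 1.343 in

CN(I) from CN(II)=78: (4.2·78)/(10 − 0.058·78) = 81900/1369 ≈ 59.825
Max retention: S = 1000/(81900/1369) − 10 = 5500/819 in (≈ 6.716 in)
Initial abstraction Ia = S/5 = (5500/819)/5 = 1100/819 ≈ 1.343 in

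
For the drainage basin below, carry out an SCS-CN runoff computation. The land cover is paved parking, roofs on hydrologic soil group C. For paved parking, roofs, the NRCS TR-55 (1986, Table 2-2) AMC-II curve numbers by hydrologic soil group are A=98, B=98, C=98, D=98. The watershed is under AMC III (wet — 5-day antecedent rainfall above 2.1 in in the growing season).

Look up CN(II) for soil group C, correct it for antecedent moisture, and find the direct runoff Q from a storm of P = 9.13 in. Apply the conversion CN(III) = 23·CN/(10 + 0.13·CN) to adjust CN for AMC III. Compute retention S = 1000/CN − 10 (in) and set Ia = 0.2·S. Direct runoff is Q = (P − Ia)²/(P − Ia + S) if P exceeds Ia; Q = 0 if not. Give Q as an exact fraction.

Q = 1054628356401/116864377700 in ≈ 9.024 in

NRCS table: paved parking, roofs, soil group C → CN(II) = 98
CN(III) from CN(II)=98: (23·98)/(10 + 0.13·98) = 112700/1137 ≈ 99.120
S = 1000/(112700/1137) − 10 = 100/1127 in ≈ 0.089 in
Ia = 0.2S: 0.2·0.089 = 0.018 in (exactly 20/1127)
P − Ia = 9.130 − 0.018 = 1026951/112700 ≈ 9.112 in (> 0, runoff occurs)
Q: (1026951/112700)² ÷ (1036951/112700) = 1054628356401/116864377700 in (≈ 9.024 in)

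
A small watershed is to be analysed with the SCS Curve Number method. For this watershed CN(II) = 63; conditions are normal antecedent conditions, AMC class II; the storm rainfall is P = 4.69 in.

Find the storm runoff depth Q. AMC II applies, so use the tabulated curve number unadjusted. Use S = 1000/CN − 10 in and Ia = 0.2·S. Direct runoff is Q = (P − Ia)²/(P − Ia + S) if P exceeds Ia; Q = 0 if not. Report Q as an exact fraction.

AMC II — tabulated CN = 63 applies directly.
Retention S: 1000/CN − 10 with CN=63.000 → S = 370/63 ≈ 5.873 in
Initial abstraction Ia = S/5 = (370/63)/5 = 74/63 ≈ 1.175 in
Excess rainfall: 4.690 − 1.175 = 3.515 in; P > Ia so Q > 0
Q: (22147/6300)² ÷ (59147/6300) = 490489609/372626100 in (≈ 1.316 in)

Q = 490489609/372626100 in ≈ 1.316 in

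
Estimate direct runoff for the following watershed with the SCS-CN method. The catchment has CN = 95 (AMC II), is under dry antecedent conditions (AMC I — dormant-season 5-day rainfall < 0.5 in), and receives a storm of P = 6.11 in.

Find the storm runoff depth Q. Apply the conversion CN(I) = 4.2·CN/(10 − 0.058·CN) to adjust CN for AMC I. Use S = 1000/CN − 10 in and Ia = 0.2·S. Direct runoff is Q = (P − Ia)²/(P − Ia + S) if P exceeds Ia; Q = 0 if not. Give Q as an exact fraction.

Q = 54657296521/11323181100 in ≈ 4.827 in

Adjust CN=95 to AMC I: 4.2·95/(10 − 0.058·95) → 399 ÷ (449/100) = 39900/449 ≈ 88.864
Retention S: 1000/CN − 10 with CN=88.864 → S = 500/399 ≈ 1.253 in
Initial abstraction Ia = S/5 = (500/399)/5 = 100/399 ≈ 0.251 in
Excess rainfall: 6.110 − 0.251 = 5.859 in; P > Ia so Q > 0
Q: (233789/39900)² ÷ (283789/39900) = 54657296521/11323181100 in (≈ 4.827 in)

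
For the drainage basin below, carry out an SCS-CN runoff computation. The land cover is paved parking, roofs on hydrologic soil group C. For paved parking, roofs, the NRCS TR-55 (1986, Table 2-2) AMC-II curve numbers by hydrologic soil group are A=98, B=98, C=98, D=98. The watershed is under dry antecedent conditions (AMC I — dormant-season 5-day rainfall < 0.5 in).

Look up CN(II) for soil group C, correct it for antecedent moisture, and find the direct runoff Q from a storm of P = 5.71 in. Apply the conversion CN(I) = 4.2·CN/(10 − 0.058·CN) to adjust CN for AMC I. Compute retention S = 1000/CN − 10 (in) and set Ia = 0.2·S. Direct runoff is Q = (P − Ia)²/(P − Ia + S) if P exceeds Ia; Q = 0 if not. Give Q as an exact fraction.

Q = 333574398481/64575821100 in ≈ 5.166 in

NRCS table: paved parking, roofs, soil group C → CN(II) = 98
Adjust CN=98 to AMC I: 4.2·98/(10 − 0.058·98) → (2058/5) ÷ (1079/250) = 102900/1079 ≈ 95.366
Retention S: 1000/CN − 10 with CN=95.366 → S = 500/1029 ≈ 0.486 in
Ia = 0.2·(500/1029) = 100/1029 in ≈ 0.097 in
P − Ia = 5.710 − 0.097 = 577559/102900 ≈ 5.613 in (> 0, runoff occurs)
Q: (577559/102900)² ÷ (627559/102900) = 333574398481/64575821100 in (≈ 5.166 in)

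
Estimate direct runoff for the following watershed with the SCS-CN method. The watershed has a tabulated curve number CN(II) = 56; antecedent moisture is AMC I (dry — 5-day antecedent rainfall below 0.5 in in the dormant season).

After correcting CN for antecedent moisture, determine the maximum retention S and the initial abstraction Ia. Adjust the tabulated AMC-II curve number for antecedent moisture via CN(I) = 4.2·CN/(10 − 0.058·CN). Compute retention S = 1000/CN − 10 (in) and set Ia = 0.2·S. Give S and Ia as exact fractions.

Dry (AMC I): CN(I) = 4.2·56/(10 − 0.058·56) = (1176/5)/(844/125) = 7350/211 ≈ 34.834
Retention S: 1000/CN − 10 with CN=34.834 → S = 2750/147 ≈ 18.707 in
Ia = 0.2·(2750/147) = 550/147 in ≈ 3.741 in

S = 2750/147 in ≈ 18.707 in; Ia = 550/147 in ≈ 3.741 in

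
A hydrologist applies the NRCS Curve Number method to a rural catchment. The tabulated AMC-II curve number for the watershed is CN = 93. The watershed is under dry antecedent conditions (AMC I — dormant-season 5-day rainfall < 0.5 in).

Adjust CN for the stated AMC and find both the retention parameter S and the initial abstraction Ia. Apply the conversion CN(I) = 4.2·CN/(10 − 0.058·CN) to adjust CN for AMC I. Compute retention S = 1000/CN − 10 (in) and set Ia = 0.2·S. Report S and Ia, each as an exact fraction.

S = 500/279 in ≈ 1.792 in; Ia = 100/279 in ≈ 0.358 in

Dry (AMC I): CN(I) = 4.2·93/(10 − 0.058·93) = (1953/5)/(2303/500) = 27900/329 ≈ 84.802
S = 1000/(27900/329) − 10 = 500/279 in ≈ 1.792 in
Ia = 0.2S: 0.2·1.792 = 0.358 in (exactly 100/279)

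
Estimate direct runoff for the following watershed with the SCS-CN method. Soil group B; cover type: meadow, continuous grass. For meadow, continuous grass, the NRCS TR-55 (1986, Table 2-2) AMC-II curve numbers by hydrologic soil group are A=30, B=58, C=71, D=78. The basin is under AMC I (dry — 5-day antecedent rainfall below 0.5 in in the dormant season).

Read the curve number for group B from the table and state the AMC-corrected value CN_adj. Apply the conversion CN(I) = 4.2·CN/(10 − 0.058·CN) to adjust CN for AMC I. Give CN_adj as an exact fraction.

CN_adj = 2900/79 ≈ 36.709

NRCS table: meadow, continuous grass, soil group B → CN(II) = 58
Dry (AMC I): CN(I) = 4.2·58/(10 − 0.058·58) = (1218/5)/(1659/250) = 2900/79 ≈ 36.709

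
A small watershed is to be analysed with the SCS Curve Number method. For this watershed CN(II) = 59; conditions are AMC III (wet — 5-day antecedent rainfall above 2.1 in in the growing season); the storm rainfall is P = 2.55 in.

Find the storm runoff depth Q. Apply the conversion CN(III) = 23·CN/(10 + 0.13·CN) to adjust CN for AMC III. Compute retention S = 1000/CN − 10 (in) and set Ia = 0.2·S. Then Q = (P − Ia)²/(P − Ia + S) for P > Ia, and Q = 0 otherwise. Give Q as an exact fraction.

Q = 2788579249/3658661980 in ≈ 0.762 in

CN(III) from CN(II)=59: (23·59)/(10 + 0.13·59) = 135700/1767 ≈ 76.797
Retention S: 1000/CN − 10 with CN=76.797 → S = 4100/1357 ≈ 3.021 in
Initial abstraction Ia = S/5 = (4100/1357)/5 = 820/1357 ≈ 0.604 in
Excess rainfall: 2.550 − 0.604 = 1.946 in; P > Ia so Q > 0
Q: (52807/27140)² ÷ (134807/27140) = 2788579249/3658661980 in (≈ 0.762 in)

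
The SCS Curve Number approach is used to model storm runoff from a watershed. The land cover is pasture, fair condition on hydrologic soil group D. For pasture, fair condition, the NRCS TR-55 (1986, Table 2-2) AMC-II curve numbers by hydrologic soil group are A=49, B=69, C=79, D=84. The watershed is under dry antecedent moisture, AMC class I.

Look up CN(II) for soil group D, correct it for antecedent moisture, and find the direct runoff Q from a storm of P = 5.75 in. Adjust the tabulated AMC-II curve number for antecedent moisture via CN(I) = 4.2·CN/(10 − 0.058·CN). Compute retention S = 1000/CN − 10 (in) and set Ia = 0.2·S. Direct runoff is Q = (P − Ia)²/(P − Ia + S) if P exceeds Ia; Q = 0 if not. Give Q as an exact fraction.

NRCS table: pasture, fair condition, soil group D → CN(II) = 84
Dry (AMC I): CN(I) = 4.2·84/(10 − 0.058·84) = (1764/5)/(641/125) = 44100/641 ≈ 68.799
Retention S: 1000/CN − 10 with CN=68.799 → S = 2000/441 ≈ 4.535 in
Ia = 0.2·(2000/441) = 400/441 in ≈ 0.907 in
P − Ia = 5.750 − 0.907 = 8543/1764 ≈ 4.843 in (> 0, runoff occurs)
Q: (8543/1764)² ÷ (16543/1764) = 72982849/29181852 in (≈ 2.501 in)

Q = 72982849/29181852 in ≈ 2.501 in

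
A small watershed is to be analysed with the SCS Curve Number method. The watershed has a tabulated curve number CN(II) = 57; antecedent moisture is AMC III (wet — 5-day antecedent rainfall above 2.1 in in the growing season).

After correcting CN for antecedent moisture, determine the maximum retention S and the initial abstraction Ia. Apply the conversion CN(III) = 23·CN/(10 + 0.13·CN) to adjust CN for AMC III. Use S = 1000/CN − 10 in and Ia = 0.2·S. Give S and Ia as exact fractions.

S = 4300/1311 in ≈ 3.280 in; Ia = 860/1311 in ≈ 0.656 in

CN(III) from CN(II)=57: (23·57)/(10 + 0.13·57) = 131100/1741 ≈ 75.302
S = 1000/(131100/1741) − 10 = 4300/1311 in ≈ 3.280 in
Initial abstraction Ia = S/5 = (4300/1311)/5 = 860/1311 ≈ 0.656 in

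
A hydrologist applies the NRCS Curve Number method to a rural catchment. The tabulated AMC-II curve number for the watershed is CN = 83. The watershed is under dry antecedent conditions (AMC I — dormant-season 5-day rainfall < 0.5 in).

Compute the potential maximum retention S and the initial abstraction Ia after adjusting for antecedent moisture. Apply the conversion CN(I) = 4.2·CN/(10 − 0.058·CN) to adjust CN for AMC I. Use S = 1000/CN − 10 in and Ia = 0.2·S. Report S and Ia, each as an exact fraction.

Adjust CN=83 to AMC I: 4.2·83/(10 − 0.058·83) → (1743/5) ÷ (2593/500) = 174300/2593 ≈ 67.219
Max retention: S = 1000/(174300/2593) − 10 = 8500/1743 in (≈ 4.877 in)
Ia = 0.2·(8500/1743) = 1700/1743 in ≈ 0.975 in

S = 8500/1743 in ≈ 4.877 in; Ia = 1700/1743 in ≈ 0.975 in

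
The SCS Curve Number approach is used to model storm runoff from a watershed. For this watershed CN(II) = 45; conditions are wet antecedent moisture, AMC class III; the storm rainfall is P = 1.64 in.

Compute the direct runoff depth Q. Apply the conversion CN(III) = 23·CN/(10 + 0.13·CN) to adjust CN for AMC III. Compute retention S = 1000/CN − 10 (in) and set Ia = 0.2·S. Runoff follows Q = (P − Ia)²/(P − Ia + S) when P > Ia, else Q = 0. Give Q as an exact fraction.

Adjust CN=45 to AMC III: 23·45/(10 + 0.13·45) → 1035 ÷ (317/20) = 20700/317 ≈ 65.300
Max retention: S = 1000/(20700/317) − 10 = 1100/207 in (≈ 5.314 in)
Initial abstraction Ia = S/5 = (1100/207)/5 = 220/207 ≈ 1.063 in
Excess rainfall: 1.640 − 1.063 = 0.577 in; P > Ia so Q > 0
Runoff Q = (P−Ia)²/(P−Ia+S) = (0.577)²/(0.577+5.314) = 8922169/157770225 ≈ 0.057 in

Q = 8922169/157770225 in ≈ 0.057 in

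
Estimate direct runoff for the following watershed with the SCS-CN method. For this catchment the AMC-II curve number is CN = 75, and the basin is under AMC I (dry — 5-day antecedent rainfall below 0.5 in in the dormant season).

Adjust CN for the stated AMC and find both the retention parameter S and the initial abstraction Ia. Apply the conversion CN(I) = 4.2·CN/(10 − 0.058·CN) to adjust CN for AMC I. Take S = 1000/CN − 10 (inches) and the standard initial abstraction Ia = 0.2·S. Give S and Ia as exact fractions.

S = 500/63 in ≈ 7.937 in; Ia = 100/63 in ≈ 1.587 in

Dry (AMC I): CN(I) = 4.2·75/(10 − 0.058·75) = 315/(113/20) = 6300/113 ≈ 55.752
Max retention: S = 1000/(6300/113) − 10 = 500/63 in (≈ 7.937 in)
Ia = 0.2S: 0.2·7.937 = 1.587 in (exactly 100/63)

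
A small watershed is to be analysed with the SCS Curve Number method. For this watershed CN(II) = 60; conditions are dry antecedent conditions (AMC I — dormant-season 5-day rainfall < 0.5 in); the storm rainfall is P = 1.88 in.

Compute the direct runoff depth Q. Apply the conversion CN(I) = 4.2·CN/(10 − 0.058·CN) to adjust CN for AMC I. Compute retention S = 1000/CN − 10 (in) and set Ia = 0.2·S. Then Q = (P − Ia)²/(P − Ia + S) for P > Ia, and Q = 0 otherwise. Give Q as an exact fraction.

CN(I) from CN(II)=60: (4.2·60)/(10 − 0.058·60) = 6300/163 ≈ 38.650
Retention S: 1000/CN − 10 with CN=38.650 → S = 1000/63 ≈ 15.873 in
Ia = 0.2S: 0.2·15.873 = 3.175 in (exactly 200/63)
P = 1.880 ≤ Ia = 3.175 in: entire storm abstracted, Q = 0.

Q = 0 in ≈ 0.000 in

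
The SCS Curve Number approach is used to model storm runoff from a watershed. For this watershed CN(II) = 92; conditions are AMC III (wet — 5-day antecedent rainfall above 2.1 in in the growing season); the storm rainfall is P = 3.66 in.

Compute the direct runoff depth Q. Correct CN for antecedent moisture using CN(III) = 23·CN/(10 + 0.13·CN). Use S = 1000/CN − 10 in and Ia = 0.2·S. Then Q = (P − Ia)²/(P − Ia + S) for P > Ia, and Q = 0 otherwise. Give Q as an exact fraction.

Q = 8988367249/2772145150 in ≈ 3.242 in

Wet (AMC III): CN(III) = 23·92/(10 + 0.13·92) = 2116/(549/25) = 52900/549 ≈ 96.357
Retention S: 1000/CN − 10 with CN=96.357 → S = 200/529 ≈ 0.378 in
Initial abstraction Ia = S/5 = (200/529)/5 = 40/529 ≈ 0.076 in
Excess rainfall: 3.660 − 0.076 = 3.584 in; P > Ia so Q > 0
Q = (94807/26450)²/((94807/26450) + 200/529) = (8988367249/699602500)/(104807/26450) = 8988367249/2772145150 in ≈ 3.242 in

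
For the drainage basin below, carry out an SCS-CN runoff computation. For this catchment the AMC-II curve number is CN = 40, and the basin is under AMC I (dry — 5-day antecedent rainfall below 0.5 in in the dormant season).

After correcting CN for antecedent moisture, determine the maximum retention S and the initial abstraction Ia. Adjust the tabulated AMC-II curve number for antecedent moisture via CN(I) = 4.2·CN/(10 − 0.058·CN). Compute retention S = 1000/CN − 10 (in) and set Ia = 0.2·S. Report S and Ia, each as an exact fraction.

Adjust CN=40 to AMC I: 4.2·40/(10 − 0.058·40) → 168 ÷ (192/25) = 175/8 ≈ 21.875
Retention S: 1000/CN − 10 with CN=21.875 → S = 250/7 ≈ 35.714 in
Ia = 0.2·(250/7) = 50/7 in ≈ 7.143 in

S = 250/7 in ≈ 35.714 in; Ia = 50/7 in ≈ 7.143 in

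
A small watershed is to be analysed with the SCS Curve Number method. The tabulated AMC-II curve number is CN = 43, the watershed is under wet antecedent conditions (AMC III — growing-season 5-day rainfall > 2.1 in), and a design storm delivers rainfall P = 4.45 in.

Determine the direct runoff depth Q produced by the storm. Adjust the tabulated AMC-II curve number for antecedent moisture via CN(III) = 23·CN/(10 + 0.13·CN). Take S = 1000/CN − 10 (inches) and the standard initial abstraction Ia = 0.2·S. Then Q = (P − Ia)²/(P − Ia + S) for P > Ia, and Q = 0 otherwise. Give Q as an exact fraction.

Q = 4253778841/3544991380 in ≈ 1.200 in

Wet (AMC III): CN(III) = 23·43/(10 + 0.13·43) = 989/(1559/100) = 98900/1559 ≈ 63.438
Retention S: 1000/CN − 10 with CN=63.438 → S = 5700/989 ≈ 5.763 in
Ia = 0.2S: 0.2·5.763 = 1.153 in (exactly 1140/989)
Since P=4.450 > Ia=1.153: effective rainfall P−Ia = 65221/19780 in
Runoff Q = (P−Ia)²/(P−Ia+S) = (3.297)²/(3.297+5.763) = 4253778841/3544991380 ≈ 1.200 in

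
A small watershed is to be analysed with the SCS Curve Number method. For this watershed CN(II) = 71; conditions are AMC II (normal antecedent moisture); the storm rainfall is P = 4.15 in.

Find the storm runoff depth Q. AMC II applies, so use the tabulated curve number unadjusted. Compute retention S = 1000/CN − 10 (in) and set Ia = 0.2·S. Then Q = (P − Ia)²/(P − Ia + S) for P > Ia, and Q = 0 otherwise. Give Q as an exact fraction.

AMC II — tabulated CN = 71 applies directly.
Retention S: 1000/CN − 10 with CN=71.000 → S = 290/71 ≈ 4.085 in
Ia = 0.2S: 0.2·4.085 = 0.817 in (exactly 58/71)
Since P=4.150 > Ia=0.817: effective rainfall P−Ia = 4733/1420 in
Runoff Q = (P−Ia)²/(P−Ia+S) = (3.333)²/(3.333+4.085) = 22401289/14956860 ≈ 1.498 in

Q = 22401289/14956860 in ≈ 1.498 in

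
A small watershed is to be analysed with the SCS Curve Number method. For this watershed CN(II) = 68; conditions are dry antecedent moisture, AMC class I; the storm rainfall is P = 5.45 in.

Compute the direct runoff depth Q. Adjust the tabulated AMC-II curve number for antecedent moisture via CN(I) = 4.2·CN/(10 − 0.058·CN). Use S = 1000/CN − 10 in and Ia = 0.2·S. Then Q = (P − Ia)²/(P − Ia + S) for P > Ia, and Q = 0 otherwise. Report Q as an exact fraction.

CN(I) from CN(II)=68: (4.2·68)/(10 − 0.058·68) = 35700/757 ≈ 47.160
S = 1000/(35700/757) − 10 = 4000/357 in ≈ 11.204 in
Ia = 0.2S: 0.2·11.204 = 2.241 in (exactly 800/357)
Since P=5.450 > Ia=2.241: effective rainfall P−Ia = 22913/7140 in
Runoff Q = (P−Ia)²/(P−Ia+S) = (3.209)²/(3.209+11.204) = 525005569/734798820 ≈ 0.714 in

Q = 525005569/734798820 in ≈ 0.714 in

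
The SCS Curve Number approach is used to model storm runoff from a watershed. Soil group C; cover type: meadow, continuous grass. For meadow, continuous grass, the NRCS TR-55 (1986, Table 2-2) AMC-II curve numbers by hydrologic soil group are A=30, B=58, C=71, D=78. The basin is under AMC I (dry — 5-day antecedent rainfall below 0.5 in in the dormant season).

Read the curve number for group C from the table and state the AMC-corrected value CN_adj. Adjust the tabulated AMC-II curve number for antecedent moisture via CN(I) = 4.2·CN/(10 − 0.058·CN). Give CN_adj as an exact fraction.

CN_adj = 149100/2941 ≈ 50.697

NRCS table: meadow, continuous grass, soil group C → CN(II) = 71
CN(I) from CN(II)=71: (4.2·71)/(10 − 0.058·71) = 149100/2941 ≈ 50.697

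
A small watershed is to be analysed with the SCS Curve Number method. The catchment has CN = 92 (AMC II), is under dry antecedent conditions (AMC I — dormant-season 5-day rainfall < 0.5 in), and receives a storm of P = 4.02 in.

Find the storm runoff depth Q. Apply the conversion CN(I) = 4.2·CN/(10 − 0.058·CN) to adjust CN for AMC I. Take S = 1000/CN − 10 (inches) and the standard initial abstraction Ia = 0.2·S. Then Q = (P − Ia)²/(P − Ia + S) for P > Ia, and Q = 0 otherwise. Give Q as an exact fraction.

Adjust CN=92 to AMC I: 4.2·92/(10 − 0.058·92) → (1932/5) ÷ (583/125) = 48300/583 ≈ 82.847
S = 1000/(48300/583) − 10 = 1000/483 in ≈ 2.070 in
Ia = 0.2·(1000/483) = 200/483 in ≈ 0.414 in
P − Ia = 4.020 − 0.414 = 87083/24150 ≈ 3.606 in (> 0, runoff occurs)
Q = (87083/24150)²/((87083/24150) + 1000/483) = (7583448889/583222500)/(137083/24150) = 7583448889/3310554450 in ≈ 2.291 in

Q = 7583448889/3310554450 in ≈ 2.291 in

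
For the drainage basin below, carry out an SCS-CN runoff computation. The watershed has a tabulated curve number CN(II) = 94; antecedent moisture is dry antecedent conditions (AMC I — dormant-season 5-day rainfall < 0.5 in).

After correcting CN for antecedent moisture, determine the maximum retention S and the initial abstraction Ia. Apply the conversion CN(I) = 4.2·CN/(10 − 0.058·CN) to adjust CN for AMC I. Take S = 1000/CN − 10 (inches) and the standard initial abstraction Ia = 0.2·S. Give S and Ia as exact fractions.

S = 500/329 in ≈ 1.520 in; Ia = 100/329 in ≈ 0.304 in

CN(I) from CN(II)=94: (4.2·94)/(10 − 0.058·94) = 32900/379 ≈ 86.807
Retention S: 1000/CN − 10 with CN=86.807 → S = 500/329 ≈ 1.520 in
Initial abstraction Ia = S/5 = (500/329)/5 = 100/329 ≈ 0.304 in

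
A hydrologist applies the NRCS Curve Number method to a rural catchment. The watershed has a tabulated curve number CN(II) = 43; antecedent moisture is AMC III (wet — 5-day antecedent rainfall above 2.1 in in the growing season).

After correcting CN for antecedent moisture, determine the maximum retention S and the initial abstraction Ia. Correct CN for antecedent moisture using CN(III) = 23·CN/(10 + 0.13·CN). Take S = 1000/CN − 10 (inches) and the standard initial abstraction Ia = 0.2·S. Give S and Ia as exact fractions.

S = 5700/989 in ≈ 5.763 in; Ia = 1140/989 in ≈ 1.153 in

Adjust CN=43 to AMC III: 23·43/(10 + 0.13·43) → 989 ÷ (1559/100) = 98900/1559 ≈ 63.438
Max retention: S = 1000/(98900/1559) − 10 = 5700/989 in (≈ 5.763 in)
Initial abstraction Ia = S/5 = (5700/989)/5 = 1140/989 ≈ 1.153 in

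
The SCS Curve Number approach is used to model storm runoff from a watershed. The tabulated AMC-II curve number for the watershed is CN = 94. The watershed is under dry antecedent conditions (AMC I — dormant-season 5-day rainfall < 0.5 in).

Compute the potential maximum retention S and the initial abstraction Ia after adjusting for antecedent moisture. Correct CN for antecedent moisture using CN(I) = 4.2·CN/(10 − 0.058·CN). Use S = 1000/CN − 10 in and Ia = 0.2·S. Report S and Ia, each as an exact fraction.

Adjust CN=94 to AMC I: 4.2·94/(10 − 0.058·94) → (1974/5) ÷ (1137/250) = 32900/379 ≈ 86.807
Retention S: 1000/CN − 10 with CN=86.807 → S = 500/329 ≈ 1.520 in
Ia = 0.2·(500/329) = 100/329 in ≈ 0.304 in

S = 500/329 in ≈ 1.520 in; Ia = 100/329 in ≈ 0.304 in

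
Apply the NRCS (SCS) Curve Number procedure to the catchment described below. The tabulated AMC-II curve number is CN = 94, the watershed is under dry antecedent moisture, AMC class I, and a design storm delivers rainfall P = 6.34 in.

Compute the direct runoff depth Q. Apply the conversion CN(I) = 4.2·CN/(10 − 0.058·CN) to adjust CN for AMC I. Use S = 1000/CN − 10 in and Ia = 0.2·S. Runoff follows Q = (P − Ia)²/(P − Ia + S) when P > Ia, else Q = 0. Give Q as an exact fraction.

CN(I) from CN(II)=94: (4.2·94)/(10 − 0.058·94) = 32900/379 ≈ 86.807
S = 1000/(32900/379) − 10 = 500/329 in ≈ 1.520 in
Ia = 0.2S: 0.2·1.520 = 0.304 in (exactly 100/329)
Excess rainfall: 6.340 − 0.304 = 6.036 in; P > Ia so Q > 0
Runoff Q = (P−Ia)²/(P−Ia+S) = (6.036)²/(6.036+1.520) = 9859099849/2044619850 ≈ 4.822 in

Q = 9859099849/2044619850 in ≈ 4.822 in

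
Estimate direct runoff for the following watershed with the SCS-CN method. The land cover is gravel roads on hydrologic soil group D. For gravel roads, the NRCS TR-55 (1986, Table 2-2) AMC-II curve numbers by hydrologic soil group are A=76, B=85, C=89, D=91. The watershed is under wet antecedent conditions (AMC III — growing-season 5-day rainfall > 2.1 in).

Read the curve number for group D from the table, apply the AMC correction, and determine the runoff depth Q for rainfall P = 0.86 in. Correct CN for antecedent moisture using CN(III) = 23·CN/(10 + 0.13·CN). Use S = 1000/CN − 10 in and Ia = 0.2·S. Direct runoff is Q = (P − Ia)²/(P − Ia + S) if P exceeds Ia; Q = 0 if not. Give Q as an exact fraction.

Q = 6560838001/13185795350 in ≈ 0.498 in

NRCS table: gravel roads, soil group D → CN(II) = 91
CN(III) from CN(II)=91: (23·91)/(10 + 0.13·91) = 209300/2183 ≈ 95.877
Retention S: 1000/CN − 10 with CN=95.877 → S = 900/2093 ≈ 0.430 in
Ia = 0.2S: 0.2·0.430 = 0.086 in (exactly 180/2093)
P − Ia = 0.860 − 0.086 = 80999/104650 ≈ 0.774 in (> 0, runoff occurs)
Q: (80999/104650)² ÷ (125999/104650) = 6560838001/13185795350 in (≈ 0.498 in)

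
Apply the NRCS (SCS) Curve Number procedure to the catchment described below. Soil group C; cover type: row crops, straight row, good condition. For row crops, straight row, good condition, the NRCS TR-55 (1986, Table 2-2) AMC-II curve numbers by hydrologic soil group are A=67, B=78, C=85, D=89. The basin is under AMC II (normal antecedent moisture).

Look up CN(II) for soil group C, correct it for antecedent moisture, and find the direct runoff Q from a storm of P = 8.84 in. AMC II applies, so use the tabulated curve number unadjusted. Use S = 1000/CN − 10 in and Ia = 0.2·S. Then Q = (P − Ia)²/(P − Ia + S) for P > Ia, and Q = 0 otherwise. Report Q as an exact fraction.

NRCS table: row crops, straight row, good condition, soil group C → CN(II) = 85
CN(II) = 85; AMC II needs no correction.
Max retention: S = 1000/85 − 10 = 30/17 in (≈ 1.765 in)
Ia = 0.2·(30/17) = 6/17 in ≈ 0.353 in
Excess rainfall: 8.840 − 0.353 = 8.487 in; P > Ia so Q > 0
Runoff Q = (P−Ia)²/(P−Ia+S) = (8.487)²/(8.487+1.765) = 13010449/1851725 ≈ 7.026 in

Q = 13010449/1851725 in ≈ 7.026 in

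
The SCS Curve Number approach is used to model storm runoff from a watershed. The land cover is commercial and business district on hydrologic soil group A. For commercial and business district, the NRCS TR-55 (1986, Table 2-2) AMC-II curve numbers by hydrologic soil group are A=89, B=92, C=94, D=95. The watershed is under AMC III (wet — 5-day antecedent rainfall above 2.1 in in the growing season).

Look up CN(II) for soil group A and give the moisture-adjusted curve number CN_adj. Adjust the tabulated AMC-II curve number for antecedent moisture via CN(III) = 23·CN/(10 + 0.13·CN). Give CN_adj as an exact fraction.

CN_adj = 204700/2157 ≈ 94.900

NRCS table: commercial and business district, soil group A → CN(II) = 89
Adjust CN=89 to AMC III: 23·89/(10 + 0.13·89) → 2047 ÷ (2157/100) = 204700/2157 ≈ 94.900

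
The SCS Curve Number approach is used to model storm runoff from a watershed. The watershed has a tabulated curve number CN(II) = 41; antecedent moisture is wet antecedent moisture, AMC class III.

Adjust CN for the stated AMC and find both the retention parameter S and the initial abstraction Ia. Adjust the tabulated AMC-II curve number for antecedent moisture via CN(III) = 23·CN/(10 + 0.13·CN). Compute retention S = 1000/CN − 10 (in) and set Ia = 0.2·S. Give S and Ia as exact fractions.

Wet (AMC III): CN(III) = 23·41/(10 + 0.13·41) = 943/(1533/100) = 94300/1533 ≈ 61.513
Max retention: S = 1000/(94300/1533) − 10 = 5900/943 in (≈ 6.257 in)
Ia = 0.2S: 0.2·6.257 = 1.251 in (exactly 1180/943)

S = 5900/943 in ≈ 6.257 in; Ia = 1180/943 in ≈ 1.251 in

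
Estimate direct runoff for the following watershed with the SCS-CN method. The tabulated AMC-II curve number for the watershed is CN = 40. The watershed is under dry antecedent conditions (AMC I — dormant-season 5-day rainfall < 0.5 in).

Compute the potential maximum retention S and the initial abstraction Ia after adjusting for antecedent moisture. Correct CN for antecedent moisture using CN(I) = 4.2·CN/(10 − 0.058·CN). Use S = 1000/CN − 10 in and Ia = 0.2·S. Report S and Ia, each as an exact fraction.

S = 250/7 in ≈ 35.714 in; Ia = 50/7 in ≈ 7.143 in

CN(I) from CN(II)=40: (4.2·40)/(10 − 0.058·40) = 175/8 ≈ 21.875
Max retention: S = 1000/(175/8) − 10 = 250/7 in (≈ 35.714 in)
Ia = 0.2S: 0.2·35.714 = 7.143 in (exactly 50/7)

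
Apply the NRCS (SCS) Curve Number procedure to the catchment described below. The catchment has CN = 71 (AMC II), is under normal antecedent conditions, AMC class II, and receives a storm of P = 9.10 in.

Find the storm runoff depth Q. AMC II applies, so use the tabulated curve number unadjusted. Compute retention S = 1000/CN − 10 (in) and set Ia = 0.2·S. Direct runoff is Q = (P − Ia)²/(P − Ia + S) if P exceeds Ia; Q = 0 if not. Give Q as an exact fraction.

Average conditions: CN = 71 (no AMC adjustment).
Retention S: 1000/CN − 10 with CN=71.000 → S = 290/71 ≈ 4.085 in
Initial abstraction Ia = S/5 = (290/71)/5 = 58/71 ≈ 0.817 in
Since P=9.100 > Ia=0.817: effective rainfall P−Ia = 5881/710 in
Runoff Q = (P−Ia)²/(P−Ia+S) = (8.283)²/(8.283+4.085) = 34586161/6234510 ≈ 5.548 in

Q = 34586161/6234510 in ≈ 5.548 in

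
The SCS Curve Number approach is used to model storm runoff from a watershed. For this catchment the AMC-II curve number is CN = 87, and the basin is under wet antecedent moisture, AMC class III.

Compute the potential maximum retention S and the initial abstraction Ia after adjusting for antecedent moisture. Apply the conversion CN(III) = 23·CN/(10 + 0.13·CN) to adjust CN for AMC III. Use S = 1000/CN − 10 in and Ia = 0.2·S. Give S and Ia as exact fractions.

S = 1300/2001 in ≈ 0.650 in; Ia = 260/2001 in ≈ 0.130 in

CN(III) from CN(II)=87: (23·87)/(10 + 0.13·87) = 200100/2131 ≈ 93.900
Max retention: S = 1000/(200100/2131) − 10 = 1300/2001 in (≈ 0.650 in)
Initial abstraction Ia = S/5 = (1300/2001)/5 = 260/2001 ≈ 0.130 in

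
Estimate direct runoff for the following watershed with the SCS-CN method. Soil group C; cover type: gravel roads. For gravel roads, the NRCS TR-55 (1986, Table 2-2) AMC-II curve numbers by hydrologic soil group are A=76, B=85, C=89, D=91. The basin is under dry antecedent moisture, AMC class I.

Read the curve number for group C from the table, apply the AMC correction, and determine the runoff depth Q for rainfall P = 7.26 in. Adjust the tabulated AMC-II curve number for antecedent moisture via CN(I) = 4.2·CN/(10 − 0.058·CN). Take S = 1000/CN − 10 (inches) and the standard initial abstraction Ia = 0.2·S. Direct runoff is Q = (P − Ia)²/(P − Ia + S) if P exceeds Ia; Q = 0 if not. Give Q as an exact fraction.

Q = 35335105619/7632715650 in ≈ 4.629 in

NRCS table: gravel roads, soil group C → CN(II) = 89
Adjust CN=89 to AMC I: 4.2·89/(10 − 0.058·89) → (1869/5) ÷ (2419/500) = 186900/2419 ≈ 77.263
Max retention: S = 1000/(186900/2419) − 10 = 5500/1869 in (≈ 2.943 in)
Initial abstraction Ia = S/5 = (5500/1869)/5 = 1100/1869 ≈ 0.589 in
P − Ia = 7.260 − 0.589 = 623447/93450 ≈ 6.671 in (> 0, runoff occurs)
Runoff Q = (P−Ia)²/(P−Ia+S) = (6.671)²/(6.671+2.943) = 35335105619/7632715650 ≈ 4.629 in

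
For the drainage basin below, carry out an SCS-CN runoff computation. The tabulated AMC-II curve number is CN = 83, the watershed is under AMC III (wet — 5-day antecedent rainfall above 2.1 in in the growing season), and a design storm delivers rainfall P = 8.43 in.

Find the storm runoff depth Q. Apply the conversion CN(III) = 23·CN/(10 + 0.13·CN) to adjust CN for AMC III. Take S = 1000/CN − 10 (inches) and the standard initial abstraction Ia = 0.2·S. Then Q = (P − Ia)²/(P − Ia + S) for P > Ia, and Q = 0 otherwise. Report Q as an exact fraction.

Wet (AMC III): CN(III) = 23·83/(10 + 0.13·83) = 1909/(2079/100) = 190900/2079 ≈ 91.823
S = 1000/(190900/2079) − 10 = 1700/1909 in ≈ 0.891 in
Initial abstraction Ia = S/5 = (1700/1909)/5 = 340/1909 ≈ 0.178 in
Excess rainfall: 8.430 − 0.178 = 8.252 in; P > Ia so Q > 0
Runoff Q = (P−Ia)²/(P−Ia+S) = (8.252)²/(8.252+0.891) = 2481529132369/333175288300 ≈ 7.448 in

Q = 2481529132369/333175288300 in ≈ 7.448 in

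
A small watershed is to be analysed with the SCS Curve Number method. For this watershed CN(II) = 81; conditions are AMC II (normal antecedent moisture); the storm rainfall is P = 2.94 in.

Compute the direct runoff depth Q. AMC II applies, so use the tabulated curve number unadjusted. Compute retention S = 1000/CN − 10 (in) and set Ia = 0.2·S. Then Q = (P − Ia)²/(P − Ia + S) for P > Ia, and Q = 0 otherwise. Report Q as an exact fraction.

Q = 100140049/79003350 in ≈ 1.268 in

AMC II — tabulated CN = 81 applies directly.
S = 1000/81 − 10 = 190/81 in ≈ 2.346 in
Ia = 0.2·(190/81) = 38/81 in ≈ 0.469 in
Since P=2.940 > Ia=0.469: effective rainfall P−Ia = 10007/4050 in
Runoff Q = (P−Ia)²/(P−Ia+S) = (2.471)²/(2.471+2.346) = 100140049/79003350 ≈ 1.268 in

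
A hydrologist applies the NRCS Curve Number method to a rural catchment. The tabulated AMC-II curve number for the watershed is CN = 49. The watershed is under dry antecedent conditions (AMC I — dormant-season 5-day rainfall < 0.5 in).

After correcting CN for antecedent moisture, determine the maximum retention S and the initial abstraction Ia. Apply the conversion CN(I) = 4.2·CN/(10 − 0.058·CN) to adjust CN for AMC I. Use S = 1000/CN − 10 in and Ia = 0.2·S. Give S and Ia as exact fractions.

Dry (AMC I): CN(I) = 4.2·49/(10 − 0.058·49) = (1029/5)/(3579/500) = 34300/1193 ≈ 28.751
Retention S: 1000/CN − 10 with CN=28.751 → S = 8500/343 ≈ 24.781 in
Initial abstraction Ia = S/5 = (8500/343)/5 = 1700/343 ≈ 4.956 in

S = 8500/343 in ≈ 24.781 in; Ia = 1700/343 in ≈ 4.956 in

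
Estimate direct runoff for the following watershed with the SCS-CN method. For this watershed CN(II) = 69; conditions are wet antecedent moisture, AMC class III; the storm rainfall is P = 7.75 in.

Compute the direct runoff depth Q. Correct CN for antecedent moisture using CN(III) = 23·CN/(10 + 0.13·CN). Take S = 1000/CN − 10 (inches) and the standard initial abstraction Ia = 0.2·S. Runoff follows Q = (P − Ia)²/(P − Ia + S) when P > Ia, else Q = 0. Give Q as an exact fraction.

CN(III) from CN(II)=69: (23·69)/(10 + 0.13·69) = 158700/1897 ≈ 83.658
Retention S: 1000/CN − 10 with CN=83.658 → S = 3100/1587 ≈ 1.953 in
Ia = 0.2S: 0.2·1.953 = 0.391 in (exactly 620/1587)
P − Ia = 7.750 − 0.391 = 46717/6348 ≈ 7.359 in (> 0, runoff occurs)
Q = (46717/6348)²/((46717/6348) + 3100/1587) = (2182478089/40297104)/(59117/6348) = 70402519/12105636 in ≈ 5.816 in

Q = 70402519/12105636 in ≈ 5.816 in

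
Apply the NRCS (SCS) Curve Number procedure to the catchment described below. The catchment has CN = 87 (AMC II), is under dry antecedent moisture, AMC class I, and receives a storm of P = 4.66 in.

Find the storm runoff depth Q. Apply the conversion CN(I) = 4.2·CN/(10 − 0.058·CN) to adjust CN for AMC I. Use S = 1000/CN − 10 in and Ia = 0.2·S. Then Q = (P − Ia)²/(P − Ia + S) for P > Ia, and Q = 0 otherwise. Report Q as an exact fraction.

Q = 130097997481/62637872850 in ≈ 2.077 in

Adjust CN=87 to AMC I: 4.2·87/(10 − 0.058·87) → (1827/5) ÷ (2477/500) = 182700/2477 ≈ 73.759
S = 1000/(182700/2477) − 10 = 6500/1827 in ≈ 3.558 in
Ia = 0.2S: 0.2·3.558 = 0.712 in (exactly 1300/1827)
P − Ia = 4.660 − 0.712 = 360691/91350 ≈ 3.948 in (> 0, runoff occurs)
Q: (360691/91350)² ÷ (685691/91350) = 130097997481/62637872850 in (≈ 2.077 in)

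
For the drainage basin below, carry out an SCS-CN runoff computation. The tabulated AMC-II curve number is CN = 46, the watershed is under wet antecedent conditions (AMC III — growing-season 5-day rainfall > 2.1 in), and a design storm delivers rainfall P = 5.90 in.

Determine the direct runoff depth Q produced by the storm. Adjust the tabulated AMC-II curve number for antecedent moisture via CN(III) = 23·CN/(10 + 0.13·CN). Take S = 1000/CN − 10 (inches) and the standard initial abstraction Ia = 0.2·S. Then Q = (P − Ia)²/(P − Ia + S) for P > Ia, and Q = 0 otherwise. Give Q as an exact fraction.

Q = 666207721/279370190 in ≈ 2.385 in

CN(III) from CN(II)=46: (23·46)/(10 + 0.13·46) = 52900/799 ≈ 66.208
Retention S: 1000/CN − 10 with CN=66.208 → S = 2700/529 ≈ 5.104 in
Ia = 0.2S: 0.2·5.104 = 1.021 in (exactly 540/529)
Excess rainfall: 5.900 − 1.021 = 4.879 in; P > Ia so Q > 0
Q = (25811/5290)²/((25811/5290) + 2700/529) = (666207721/27984100)/(52811/5290) = 666207721/279370190 in ≈ 2.385 in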